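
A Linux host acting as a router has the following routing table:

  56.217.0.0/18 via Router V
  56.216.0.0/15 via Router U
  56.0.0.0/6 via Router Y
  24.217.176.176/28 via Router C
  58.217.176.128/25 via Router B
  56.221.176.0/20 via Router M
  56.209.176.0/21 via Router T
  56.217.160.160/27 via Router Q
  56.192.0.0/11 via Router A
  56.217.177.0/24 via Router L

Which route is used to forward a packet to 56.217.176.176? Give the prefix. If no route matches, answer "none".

Entries matching 56.217.176.176:
  56.0.0.0/6 (56.0.0.0 - 59.255.255.255)
  56.192.0.0/11 (56.192.0.0 - 56.223.255.255)
  56.216.0.0/15 (56.216.0.0 - 56.217.255.255)
Most specific is 56.216.0.0/15.

56.216.0.0/15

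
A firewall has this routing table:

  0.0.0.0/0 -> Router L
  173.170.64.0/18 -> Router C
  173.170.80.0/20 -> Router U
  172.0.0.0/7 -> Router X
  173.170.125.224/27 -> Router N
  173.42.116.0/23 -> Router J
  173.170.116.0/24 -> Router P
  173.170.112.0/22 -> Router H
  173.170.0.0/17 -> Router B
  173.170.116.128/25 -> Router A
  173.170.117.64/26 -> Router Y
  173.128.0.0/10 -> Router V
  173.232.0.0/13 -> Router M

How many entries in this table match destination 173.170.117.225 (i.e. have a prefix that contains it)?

Prefixes containing 173.170.117.225:
  0.0.0.0/0 (default, matches everything)
  172.0.0.0/7 (172.0.0.0 - 173.255.255.255)
  173.128.0.0/10 (173.128.0.0 - 173.191.255.255)
  173.170.0.0/17 (173.170.0.0 - 173.170.127.255)
  173.170.64.0/18 (173.170.64.0 - 173.170.127.255)
Total matching entries: 5.

5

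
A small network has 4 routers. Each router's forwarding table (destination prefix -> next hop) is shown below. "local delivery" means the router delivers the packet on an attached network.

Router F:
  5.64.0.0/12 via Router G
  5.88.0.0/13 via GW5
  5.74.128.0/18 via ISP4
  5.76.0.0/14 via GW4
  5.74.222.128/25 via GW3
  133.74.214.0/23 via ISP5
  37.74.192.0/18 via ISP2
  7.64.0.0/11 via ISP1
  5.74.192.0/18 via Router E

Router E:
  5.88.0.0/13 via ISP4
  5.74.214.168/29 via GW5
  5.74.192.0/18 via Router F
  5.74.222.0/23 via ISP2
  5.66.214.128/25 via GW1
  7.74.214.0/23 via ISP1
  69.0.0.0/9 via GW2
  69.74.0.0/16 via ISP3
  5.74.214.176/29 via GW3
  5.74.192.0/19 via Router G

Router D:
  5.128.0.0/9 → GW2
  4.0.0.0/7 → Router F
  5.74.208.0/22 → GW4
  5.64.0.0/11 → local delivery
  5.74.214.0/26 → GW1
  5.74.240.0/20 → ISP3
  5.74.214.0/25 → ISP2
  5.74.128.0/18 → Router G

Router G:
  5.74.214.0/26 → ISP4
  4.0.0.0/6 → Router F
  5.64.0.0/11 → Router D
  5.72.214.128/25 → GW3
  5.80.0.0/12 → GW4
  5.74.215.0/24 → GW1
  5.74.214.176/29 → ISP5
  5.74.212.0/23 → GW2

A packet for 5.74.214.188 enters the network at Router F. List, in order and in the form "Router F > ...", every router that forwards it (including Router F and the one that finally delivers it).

At Router F: longest match for 5.74.214.188 is 5.74.192.0/18 -> Router E
At Router E: longest match for 5.74.214.188 is 5.74.192.0/19 -> Router G
At Router G: longest match for 5.74.214.188 is 5.64.0.0/11 -> Router D
At Router D: longest match for 5.74.214.188 is 5.64.0.0/11 -> local delivery

Router F > Router E > Router G > Router D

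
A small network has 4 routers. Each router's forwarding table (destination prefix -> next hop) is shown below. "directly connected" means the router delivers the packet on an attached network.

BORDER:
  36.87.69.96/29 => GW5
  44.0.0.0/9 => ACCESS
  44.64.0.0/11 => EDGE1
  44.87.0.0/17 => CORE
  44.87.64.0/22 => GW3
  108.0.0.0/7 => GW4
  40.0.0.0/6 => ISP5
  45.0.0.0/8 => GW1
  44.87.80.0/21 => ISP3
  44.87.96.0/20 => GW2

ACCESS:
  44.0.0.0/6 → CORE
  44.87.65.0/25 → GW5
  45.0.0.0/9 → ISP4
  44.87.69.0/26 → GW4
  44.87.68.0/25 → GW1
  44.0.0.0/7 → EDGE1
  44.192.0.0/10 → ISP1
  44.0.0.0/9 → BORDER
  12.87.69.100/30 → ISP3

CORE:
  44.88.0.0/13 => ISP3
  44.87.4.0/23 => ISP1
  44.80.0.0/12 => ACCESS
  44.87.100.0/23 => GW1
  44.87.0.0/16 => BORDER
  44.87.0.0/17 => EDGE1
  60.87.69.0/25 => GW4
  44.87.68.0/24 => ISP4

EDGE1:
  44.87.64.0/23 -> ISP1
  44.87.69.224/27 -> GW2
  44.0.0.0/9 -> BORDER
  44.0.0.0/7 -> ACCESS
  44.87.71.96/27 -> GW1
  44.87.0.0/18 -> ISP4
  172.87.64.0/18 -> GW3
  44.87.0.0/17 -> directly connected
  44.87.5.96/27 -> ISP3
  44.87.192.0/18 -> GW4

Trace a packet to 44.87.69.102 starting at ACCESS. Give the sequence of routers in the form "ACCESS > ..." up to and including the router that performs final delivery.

ACCESS > BORDER > CORE > EDGE1

At ACCESS: longest match for 44.87.69.102 is 44.0.0.0/9 -> BORDER
At BORDER: longest match for 44.87.69.102 is 44.87.0.0/17 -> CORE
At CORE: longest match for 44.87.69.102 is 44.87.0.0/17 -> EDGE1
At EDGE1: longest match for 44.87.69.102 is 44.87.0.0/17 -> directly connected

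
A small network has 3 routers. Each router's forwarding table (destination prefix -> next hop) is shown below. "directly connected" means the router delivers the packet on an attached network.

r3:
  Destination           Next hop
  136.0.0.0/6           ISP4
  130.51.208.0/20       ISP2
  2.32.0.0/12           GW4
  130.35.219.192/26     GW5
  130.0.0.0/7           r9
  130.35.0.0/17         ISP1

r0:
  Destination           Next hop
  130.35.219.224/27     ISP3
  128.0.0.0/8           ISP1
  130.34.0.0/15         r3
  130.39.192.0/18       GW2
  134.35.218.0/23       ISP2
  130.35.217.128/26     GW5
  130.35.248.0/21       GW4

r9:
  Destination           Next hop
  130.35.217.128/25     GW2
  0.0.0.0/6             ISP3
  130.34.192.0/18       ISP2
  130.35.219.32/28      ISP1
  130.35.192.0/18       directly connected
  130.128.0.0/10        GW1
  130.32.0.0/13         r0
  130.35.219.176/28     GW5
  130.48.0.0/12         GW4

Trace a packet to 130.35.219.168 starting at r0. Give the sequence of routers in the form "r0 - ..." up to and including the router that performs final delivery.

At r0: longest match for 130.35.219.168 is 130.34.0.0/15 -> r3
At r3: longest match for 130.35.219.168 is 130.0.0.0/7 -> r9
At r9: longest match for 130.35.219.168 is 130.35.192.0/18 -> directly connected

r0 - r3 - r9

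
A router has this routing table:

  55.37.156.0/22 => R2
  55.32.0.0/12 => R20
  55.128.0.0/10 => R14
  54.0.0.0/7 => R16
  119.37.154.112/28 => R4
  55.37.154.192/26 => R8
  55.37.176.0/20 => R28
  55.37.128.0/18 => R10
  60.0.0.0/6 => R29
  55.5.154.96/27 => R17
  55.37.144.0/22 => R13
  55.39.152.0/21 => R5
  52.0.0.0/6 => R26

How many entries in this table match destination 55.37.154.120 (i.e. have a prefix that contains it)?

4

Prefixes containing 55.37.154.120:
  52.0.0.0/6 (52.0.0.0 - 55.255.255.255)
  54.0.0.0/7 (54.0.0.0 - 55.255.255.255)
  55.32.0.0/12 (55.32.0.0 - 55.47.255.255)
  55.37.128.0/18 (55.37.128.0 - 55.37.191.255)
Total matching entries: 4.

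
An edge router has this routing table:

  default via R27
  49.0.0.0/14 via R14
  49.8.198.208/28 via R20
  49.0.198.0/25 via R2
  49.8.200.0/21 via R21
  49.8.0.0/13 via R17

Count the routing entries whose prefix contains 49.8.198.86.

2

Prefixes containing 49.8.198.86:
  0.0.0.0/0 (default, matches everything)
  49.8.0.0/13 (49.8.0.0 - 49.15.255.255)
Total matching entries: 2.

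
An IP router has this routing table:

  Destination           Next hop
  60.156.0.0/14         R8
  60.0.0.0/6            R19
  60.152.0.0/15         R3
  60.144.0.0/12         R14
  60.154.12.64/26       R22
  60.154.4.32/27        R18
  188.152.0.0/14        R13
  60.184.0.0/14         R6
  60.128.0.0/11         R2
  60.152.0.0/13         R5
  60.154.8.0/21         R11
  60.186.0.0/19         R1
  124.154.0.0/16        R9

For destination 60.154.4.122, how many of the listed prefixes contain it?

4

Prefixes containing 60.154.4.122:
  60.0.0.0/6 (60.0.0.0 - 63.255.255.255)
  60.128.0.0/11 (60.128.0.0 - 60.159.255.255)
  60.144.0.0/12 (60.144.0.0 - 60.159.255.255)
  60.152.0.0/13 (60.152.0.0 - 60.159.255.255)
Total matching entries: 4.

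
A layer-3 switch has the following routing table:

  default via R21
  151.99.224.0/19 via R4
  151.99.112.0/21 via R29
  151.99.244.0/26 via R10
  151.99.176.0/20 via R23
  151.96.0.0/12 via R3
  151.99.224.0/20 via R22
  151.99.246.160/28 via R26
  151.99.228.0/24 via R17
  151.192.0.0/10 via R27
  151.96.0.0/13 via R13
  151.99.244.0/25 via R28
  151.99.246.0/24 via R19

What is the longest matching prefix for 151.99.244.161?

151.99.224.0/19

Entries matching 151.99.244.161:
  0.0.0.0/0 (default, matches everything)
  151.96.0.0/12 (151.96.0.0 - 151.111.255.255)
  151.96.0.0/13 (151.96.0.0 - 151.103.255.255)
  151.99.224.0/19 (151.99.224.0 - 151.99.255.255)
Most specific is 151.99.224.0/19.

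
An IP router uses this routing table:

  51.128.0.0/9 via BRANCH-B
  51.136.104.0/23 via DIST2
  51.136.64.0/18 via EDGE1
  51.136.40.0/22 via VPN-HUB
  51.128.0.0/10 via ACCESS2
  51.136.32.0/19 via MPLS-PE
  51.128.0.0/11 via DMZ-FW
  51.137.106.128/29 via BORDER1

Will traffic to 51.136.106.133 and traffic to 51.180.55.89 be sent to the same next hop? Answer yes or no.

no

51.136.106.133: longest match 51.136.64.0/18 -> EDGE1
51.180.55.89: longest match 51.128.0.0/10 -> ACCESS2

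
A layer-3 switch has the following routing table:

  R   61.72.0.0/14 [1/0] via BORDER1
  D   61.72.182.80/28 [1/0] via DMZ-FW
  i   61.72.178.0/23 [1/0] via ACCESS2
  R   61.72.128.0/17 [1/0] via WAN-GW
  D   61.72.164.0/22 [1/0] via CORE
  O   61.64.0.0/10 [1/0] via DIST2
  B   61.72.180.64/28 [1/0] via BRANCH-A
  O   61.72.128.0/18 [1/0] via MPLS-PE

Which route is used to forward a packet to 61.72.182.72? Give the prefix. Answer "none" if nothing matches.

Entries matching 61.72.182.72:
  61.64.0.0/10 (61.64.0.0 - 61.127.255.255)
  61.72.0.0/14 (61.72.0.0 - 61.75.255.255)
  61.72.128.0/17 (61.72.128.0 - 61.72.255.255)
  61.72.128.0/18 (61.72.128.0 - 61.72.191.255)
Most specific is 61.72.128.0/18.

61.72.128.0/18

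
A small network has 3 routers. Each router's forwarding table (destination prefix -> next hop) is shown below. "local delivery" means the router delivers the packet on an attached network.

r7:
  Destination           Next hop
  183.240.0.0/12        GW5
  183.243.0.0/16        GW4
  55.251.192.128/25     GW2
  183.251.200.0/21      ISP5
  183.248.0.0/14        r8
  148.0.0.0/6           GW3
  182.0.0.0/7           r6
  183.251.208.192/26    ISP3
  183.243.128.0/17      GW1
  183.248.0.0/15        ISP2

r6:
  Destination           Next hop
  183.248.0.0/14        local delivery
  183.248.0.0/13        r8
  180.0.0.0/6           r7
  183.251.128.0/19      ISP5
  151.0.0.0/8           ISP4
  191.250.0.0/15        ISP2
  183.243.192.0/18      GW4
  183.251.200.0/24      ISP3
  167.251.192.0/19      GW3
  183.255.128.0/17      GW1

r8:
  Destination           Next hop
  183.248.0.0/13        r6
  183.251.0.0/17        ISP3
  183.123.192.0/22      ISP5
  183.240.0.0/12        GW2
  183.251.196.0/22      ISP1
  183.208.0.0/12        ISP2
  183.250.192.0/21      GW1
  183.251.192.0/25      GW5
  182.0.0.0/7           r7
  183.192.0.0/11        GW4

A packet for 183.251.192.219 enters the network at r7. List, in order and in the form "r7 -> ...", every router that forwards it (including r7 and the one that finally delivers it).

r7 -> r8 -> r6

At r7: longest match for 183.251.192.219 is 183.248.0.0/14 -> r8
At r8: longest match for 183.251.192.219 is 183.248.0.0/13 -> r6
At r6: longest match for 183.251.192.219 is 183.248.0.0/14 -> local delivery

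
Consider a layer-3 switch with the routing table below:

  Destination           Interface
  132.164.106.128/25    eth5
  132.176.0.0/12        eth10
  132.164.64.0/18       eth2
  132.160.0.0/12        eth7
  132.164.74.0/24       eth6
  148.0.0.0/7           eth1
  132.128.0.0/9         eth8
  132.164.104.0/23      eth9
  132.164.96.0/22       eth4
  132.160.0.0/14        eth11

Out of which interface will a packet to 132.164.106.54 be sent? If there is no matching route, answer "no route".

eth2

Routes whose prefix contains 132.164.106.54:
  132.128.0.0/9 (132.128.0.0 - 132.255.255.255) -> eth8
  132.160.0.0/12 (132.160.0.0 - 132.175.255.255) -> eth7
  132.164.64.0/18 (132.164.64.0 - 132.164.127.255) -> eth2
More-specific entries that do NOT match:
  132.164.106.128/25 (132.164.106.128 - 132.164.106.255) does not contain 132.164.106.54
  132.164.74.0/24 (132.164.74.0 - 132.164.74.255) does not contain 132.164.106.54
  132.164.104.0/23 (132.164.104.0 - 132.164.105.255) does not contain 132.164.106.54
  132.164.96.0/22 (132.164.96.0 - 132.164.99.255) does not contain 132.164.106.54
Longest matching prefix is /18 -> interface eth2.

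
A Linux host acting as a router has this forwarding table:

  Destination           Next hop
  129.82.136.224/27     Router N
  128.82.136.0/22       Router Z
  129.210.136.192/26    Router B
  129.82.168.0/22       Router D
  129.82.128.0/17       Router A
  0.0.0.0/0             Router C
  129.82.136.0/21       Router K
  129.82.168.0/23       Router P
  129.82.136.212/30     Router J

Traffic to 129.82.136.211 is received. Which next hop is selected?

Routes whose prefix contains 129.82.136.211:
  0.0.0.0/0 (default, matches everything) -> Router C
  129.82.128.0/17 (129.82.128.0 - 129.82.255.255) -> Router A
  129.82.136.0/21 (129.82.136.0 - 129.82.143.255) -> Router K
More-specific entries that do NOT match:
  129.82.136.212/30 (129.82.136.212 - 129.82.136.215) does not contain 129.82.136.211
  129.82.136.224/27 (129.82.136.224 - 129.82.136.255) does not contain 129.82.136.211
  129.210.136.192/26 (129.210.136.192 - 129.210.136.255) does not contain 129.82.136.211
  129.82.168.0/23 (129.82.168.0 - 129.82.169.255) does not contain 129.82.136.211
  128.82.136.0/22 (128.82.136.0 - 128.82.139.255) does not contain 129.82.136.211
  129.82.168.0/22 (129.82.168.0 - 129.82.171.255) does not contain 129.82.136.211
Longest matching prefix is /21 -> next hop Router K.

Router K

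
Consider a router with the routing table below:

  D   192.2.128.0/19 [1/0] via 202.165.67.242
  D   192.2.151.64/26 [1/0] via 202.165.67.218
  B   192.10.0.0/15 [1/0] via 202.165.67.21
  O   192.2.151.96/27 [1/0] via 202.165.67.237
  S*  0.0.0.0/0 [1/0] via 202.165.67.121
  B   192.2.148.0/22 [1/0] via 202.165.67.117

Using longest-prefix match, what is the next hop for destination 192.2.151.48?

Routes whose prefix contains 192.2.151.48:
  0.0.0.0/0 (default, matches everything) -> 202.165.67.121
  192.2.128.0/19 (192.2.128.0 - 192.2.159.255) -> 202.165.67.242
  192.2.148.0/22 (192.2.148.0 - 192.2.151.255) -> 202.165.67.117
More-specific entries that do NOT match:
  192.2.151.96/27 (192.2.151.96 - 192.2.151.127) does not contain 192.2.151.48
  192.2.151.64/26 (192.2.151.64 - 192.2.151.127) does not contain 192.2.151.48
Longest matching prefix is /22 -> next hop 202.165.67.117.

202.165.67.117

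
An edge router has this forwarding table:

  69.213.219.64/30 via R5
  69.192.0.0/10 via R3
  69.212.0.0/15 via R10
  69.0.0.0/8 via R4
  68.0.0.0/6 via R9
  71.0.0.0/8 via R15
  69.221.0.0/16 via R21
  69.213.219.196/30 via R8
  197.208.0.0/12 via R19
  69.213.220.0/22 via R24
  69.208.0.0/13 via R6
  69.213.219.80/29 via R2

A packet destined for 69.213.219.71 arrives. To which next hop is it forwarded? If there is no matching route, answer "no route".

Routes whose prefix contains 69.213.219.71:
  68.0.0.0/6 (68.0.0.0 - 71.255.255.255) -> R9
  69.0.0.0/8 (69.0.0.0 - 69.255.255.255) -> R4
  69.192.0.0/10 (69.192.0.0 - 69.255.255.255) -> R3
  69.208.0.0/13 (69.208.0.0 - 69.215.255.255) -> R6
  69.212.0.0/15 (69.212.0.0 - 69.213.255.255) -> R10
More-specific entries that do NOT match:
  69.213.219.64/30 (69.213.219.64 - 69.213.219.67) does not contain 69.213.219.71
  69.213.219.196/30 (69.213.219.196 - 69.213.219.199) does not contain 69.213.219.71
  69.213.219.80/29 (69.213.219.80 - 69.213.219.87) does not contain 69.213.219.71
  69.213.220.0/22 (69.213.220.0 - 69.213.223.255) does not contain 69.213.219.71
  69.221.0.0/16 (69.221.0.0 - 69.221.255.255) does not contain 69.213.219.71
Longest matching prefix is /15 -> next hop R10.

R10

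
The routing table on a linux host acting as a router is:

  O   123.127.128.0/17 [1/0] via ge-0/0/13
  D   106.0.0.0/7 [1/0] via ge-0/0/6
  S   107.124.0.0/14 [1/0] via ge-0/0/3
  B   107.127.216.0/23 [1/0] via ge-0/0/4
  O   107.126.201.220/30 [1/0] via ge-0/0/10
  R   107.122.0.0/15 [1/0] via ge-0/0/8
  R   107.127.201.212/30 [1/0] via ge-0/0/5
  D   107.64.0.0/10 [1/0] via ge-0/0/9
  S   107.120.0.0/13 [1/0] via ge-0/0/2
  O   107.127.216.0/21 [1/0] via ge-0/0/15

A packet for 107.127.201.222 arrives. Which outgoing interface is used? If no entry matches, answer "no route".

ge-0/0/3

Routes whose prefix contains 107.127.201.222:
  106.0.0.0/7 (106.0.0.0 - 107.255.255.255) -> ge-0/0/6
  107.64.0.0/10 (107.64.0.0 - 107.127.255.255) -> ge-0/0/9
  107.120.0.0/13 (107.120.0.0 - 107.127.255.255) -> ge-0/0/2
  107.124.0.0/14 (107.124.0.0 - 107.127.255.255) -> ge-0/0/3
More-specific entries that do NOT match:
  107.126.201.220/30 (107.126.201.220 - 107.126.201.223) does not contain 107.127.201.222
  107.127.201.212/30 (107.127.201.212 - 107.127.201.215) does not contain 107.127.201.222
  107.127.216.0/23 (107.127.216.0 - 107.127.217.255) does not contain 107.127.201.222
  107.127.216.0/21 (107.127.216.0 - 107.127.223.255) does not contain 107.127.201.222
  123.127.128.0/17 (123.127.128.0 - 123.127.255.255) does not contain 107.127.201.222
  107.122.0.0/15 (107.122.0.0 - 107.123.255.255) does not contain 107.127.201.222
Longest matching prefix is /14 -> interface ge-0/0/3.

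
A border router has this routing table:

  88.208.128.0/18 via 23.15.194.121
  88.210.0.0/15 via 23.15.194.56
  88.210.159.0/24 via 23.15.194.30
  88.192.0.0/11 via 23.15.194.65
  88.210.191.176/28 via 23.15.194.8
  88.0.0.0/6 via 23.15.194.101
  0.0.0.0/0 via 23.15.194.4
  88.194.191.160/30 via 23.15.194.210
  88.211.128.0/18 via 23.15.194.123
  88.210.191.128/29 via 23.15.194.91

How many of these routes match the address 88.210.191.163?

4

Prefixes containing 88.210.191.163:
  0.0.0.0/0 (default, matches everything)
  88.0.0.0/6 (88.0.0.0 - 91.255.255.255)
  88.192.0.0/11 (88.192.0.0 - 88.223.255.255)
  88.210.0.0/15 (88.210.0.0 - 88.211.255.255)
Total matching entries: 4.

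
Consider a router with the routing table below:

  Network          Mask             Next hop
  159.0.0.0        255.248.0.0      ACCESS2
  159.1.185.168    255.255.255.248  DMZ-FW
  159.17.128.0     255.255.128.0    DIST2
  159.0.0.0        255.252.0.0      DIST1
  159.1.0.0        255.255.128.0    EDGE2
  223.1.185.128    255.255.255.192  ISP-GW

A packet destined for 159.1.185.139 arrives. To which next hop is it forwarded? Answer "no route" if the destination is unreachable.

Routes whose prefix contains 159.1.185.139:
  159.0.0.0/13 (159.0.0.0 - 159.7.255.255) -> ACCESS2
  159.0.0.0/14 (159.0.0.0 - 159.3.255.255) -> DIST1
More-specific entries that do NOT match:
  159.1.185.168/29 (159.1.185.168 - 159.1.185.175) does not contain 159.1.185.139
  223.1.185.128/26 (223.1.185.128 - 223.1.185.191) does not contain 159.1.185.139
  159.17.128.0/17 (159.17.128.0 - 159.17.255.255) does not contain 159.1.185.139
  159.1.0.0/17 (159.1.0.0 - 159.1.127.255) does not contain 159.1.185.139
Longest matching prefix is /14 -> next hop DIST1.

DIST1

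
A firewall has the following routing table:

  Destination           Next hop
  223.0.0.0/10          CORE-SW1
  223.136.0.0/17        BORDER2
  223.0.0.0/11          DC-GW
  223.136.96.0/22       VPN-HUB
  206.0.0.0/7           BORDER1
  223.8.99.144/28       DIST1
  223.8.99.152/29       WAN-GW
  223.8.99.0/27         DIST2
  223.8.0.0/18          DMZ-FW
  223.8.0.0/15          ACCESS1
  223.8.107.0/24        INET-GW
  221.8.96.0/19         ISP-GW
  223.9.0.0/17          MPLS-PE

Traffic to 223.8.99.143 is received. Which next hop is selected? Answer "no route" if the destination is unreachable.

Routes whose prefix contains 223.8.99.143:
  223.0.0.0/10 (223.0.0.0 - 223.63.255.255) -> CORE-SW1
  223.0.0.0/11 (223.0.0.0 - 223.31.255.255) -> DC-GW
  223.8.0.0/15 (223.8.0.0 - 223.9.255.255) -> ACCESS1
More-specific entries that do NOT match:
  223.8.99.152/29 (223.8.99.152 - 223.8.99.159) does not contain 223.8.99.143
  223.8.99.144/28 (223.8.99.144 - 223.8.99.159) does not contain 223.8.99.143
  223.8.99.0/27 (223.8.99.0 - 223.8.99.31) does not contain 223.8.99.143
  223.8.107.0/24 (223.8.107.0 - 223.8.107.255) does not contain 223.8.99.143
  223.136.96.0/22 (223.136.96.0 - 223.136.99.255) does not contain 223.8.99.143
  221.8.96.0/19 (221.8.96.0 - 221.8.127.255) does not contain 223.8.99.143
  223.8.0.0/18 (223.8.0.0 - 223.8.63.255) does not contain 223.8.99.143
  223.136.0.0/17 (223.136.0.0 - 223.136.127.255) does not contain 223.8.99.143
  223.9.0.0/17 (223.9.0.0 - 223.9.127.255) does not contain 223.8.99.143
Longest matching prefix is /15 -> next hop ACCESS1.

ACCESS1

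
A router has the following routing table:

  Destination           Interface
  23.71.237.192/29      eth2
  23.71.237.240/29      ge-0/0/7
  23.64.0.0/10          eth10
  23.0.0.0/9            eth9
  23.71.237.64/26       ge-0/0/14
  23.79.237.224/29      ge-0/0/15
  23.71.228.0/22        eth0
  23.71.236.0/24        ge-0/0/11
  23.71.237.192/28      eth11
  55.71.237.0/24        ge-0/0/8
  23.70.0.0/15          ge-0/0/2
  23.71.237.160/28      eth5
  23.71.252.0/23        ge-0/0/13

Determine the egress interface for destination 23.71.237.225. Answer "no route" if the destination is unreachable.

ge-0/0/2

Routes whose prefix contains 23.71.237.225:
  23.0.0.0/9 (23.0.0.0 - 23.127.255.255) -> eth9
  23.64.0.0/10 (23.64.0.0 - 23.127.255.255) -> eth10
  23.70.0.0/15 (23.70.0.0 - 23.71.255.255) -> ge-0/0/2
More-specific entries that do NOT match:
  23.71.237.192/29 (23.71.237.192 - 23.71.237.199) does not contain 23.71.237.225
  23.71.237.240/29 (23.71.237.240 - 23.71.237.247) does not contain 23.71.237.225
  23.79.237.224/29 (23.79.237.224 - 23.79.237.231) does not contain 23.71.237.225
  23.71.237.192/28 (23.71.237.192 - 23.71.237.207) does not contain 23.71.237.225
  23.71.237.160/28 (23.71.237.160 - 23.71.237.175) does not contain 23.71.237.225
  23.71.237.64/26 (23.71.237.64 - 23.71.237.127) does not contain 23.71.237.225
  23.71.236.0/24 (23.71.236.0 - 23.71.236.255) does not contain 23.71.237.225
  55.71.237.0/24 (55.71.237.0 - 55.71.237.255) does not contain 23.71.237.225
  23.71.252.0/23 (23.71.252.0 - 23.71.253.255) does not contain 23.71.237.225
  23.71.228.0/22 (23.71.228.0 - 23.71.231.255) does not contain 23.71.237.225
Longest matching prefix is /15 -> interface ge-0/0/2.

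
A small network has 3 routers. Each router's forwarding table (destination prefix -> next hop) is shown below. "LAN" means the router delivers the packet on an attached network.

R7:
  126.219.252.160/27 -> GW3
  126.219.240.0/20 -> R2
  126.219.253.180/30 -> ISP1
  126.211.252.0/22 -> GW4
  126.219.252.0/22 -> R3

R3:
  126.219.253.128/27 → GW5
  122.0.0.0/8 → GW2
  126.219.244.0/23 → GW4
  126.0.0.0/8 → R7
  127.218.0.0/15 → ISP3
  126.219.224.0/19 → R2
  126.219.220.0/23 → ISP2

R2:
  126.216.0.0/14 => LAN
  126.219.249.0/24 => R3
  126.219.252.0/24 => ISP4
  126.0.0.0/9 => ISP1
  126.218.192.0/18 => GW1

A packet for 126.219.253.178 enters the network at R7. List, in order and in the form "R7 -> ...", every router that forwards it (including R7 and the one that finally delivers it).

At R7: longest match for 126.219.253.178 is 126.219.252.0/22 -> R3
At R3: longest match for 126.219.253.178 is 126.219.224.0/19 -> R2
At R2: longest match for 126.219.253.178 is 126.216.0.0/14 -> LAN

R7 -> R3 -> R2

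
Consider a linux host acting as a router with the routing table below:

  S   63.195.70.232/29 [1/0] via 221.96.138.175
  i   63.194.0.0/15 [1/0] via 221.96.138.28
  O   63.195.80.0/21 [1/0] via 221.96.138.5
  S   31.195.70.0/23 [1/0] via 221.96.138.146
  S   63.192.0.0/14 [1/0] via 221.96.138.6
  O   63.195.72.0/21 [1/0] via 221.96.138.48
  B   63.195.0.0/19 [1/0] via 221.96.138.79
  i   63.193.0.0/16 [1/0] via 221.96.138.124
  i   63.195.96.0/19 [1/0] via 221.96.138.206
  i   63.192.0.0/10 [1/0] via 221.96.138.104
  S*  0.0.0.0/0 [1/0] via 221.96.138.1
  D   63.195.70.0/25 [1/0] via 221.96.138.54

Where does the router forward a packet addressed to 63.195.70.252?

Routes whose prefix contains 63.195.70.252:
  0.0.0.0/0 (default, matches everything) -> 221.96.138.1
  63.192.0.0/10 (63.192.0.0 - 63.255.255.255) -> 221.96.138.104
  63.192.0.0/14 (63.192.0.0 - 63.195.255.255) -> 221.96.138.6
  63.194.0.0/15 (63.194.0.0 - 63.195.255.255) -> 221.96.138.28
More-specific entries that do NOT match:
  63.195.70.232/29 (63.195.70.232 - 63.195.70.239) does not contain 63.195.70.252
  63.195.70.0/25 (63.195.70.0 - 63.195.70.127) does not contain 63.195.70.252
  31.195.70.0/23 (31.195.70.0 - 31.195.71.255) does not contain 63.195.70.252
  63.195.80.0/21 (63.195.80.0 - 63.195.87.255) does not contain 63.195.70.252
  63.195.72.0/21 (63.195.72.0 - 63.195.79.255) does not contain 63.195.70.252
  63.195.0.0/19 (63.195.0.0 - 63.195.31.255) does not contain 63.195.70.252
  63.195.96.0/19 (63.195.96.0 - 63.195.127.255) does not contain 63.195.70.252
  63.193.0.0/16 (63.193.0.0 - 63.193.255.255) does not contain 63.195.70.252
Longest matching prefix is /15 -> next hop 221.96.138.28.

221.96.138.28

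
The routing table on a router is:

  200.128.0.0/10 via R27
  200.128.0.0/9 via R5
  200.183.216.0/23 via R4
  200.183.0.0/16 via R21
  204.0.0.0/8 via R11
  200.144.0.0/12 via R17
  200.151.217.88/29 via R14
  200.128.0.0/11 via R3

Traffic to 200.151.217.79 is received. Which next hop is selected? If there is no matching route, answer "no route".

Routes whose prefix contains 200.151.217.79:
  200.128.0.0/9 (200.128.0.0 - 200.255.255.255) -> R5
  200.128.0.0/10 (200.128.0.0 - 200.191.255.255) -> R27
  200.128.0.0/11 (200.128.0.0 - 200.159.255.255) -> R3
  200.144.0.0/12 (200.144.0.0 - 200.159.255.255) -> R17
More-specific entries that do NOT match:
  200.151.217.88/29 (200.151.217.88 - 200.151.217.95) does not contain 200.151.217.79
  200.183.216.0/23 (200.183.216.0 - 200.183.217.255) does not contain 200.151.217.79
  200.183.0.0/16 (200.183.0.0 - 200.183.255.255) does not contain 200.151.217.79
Longest matching prefix is /12 -> next hop R17.

R17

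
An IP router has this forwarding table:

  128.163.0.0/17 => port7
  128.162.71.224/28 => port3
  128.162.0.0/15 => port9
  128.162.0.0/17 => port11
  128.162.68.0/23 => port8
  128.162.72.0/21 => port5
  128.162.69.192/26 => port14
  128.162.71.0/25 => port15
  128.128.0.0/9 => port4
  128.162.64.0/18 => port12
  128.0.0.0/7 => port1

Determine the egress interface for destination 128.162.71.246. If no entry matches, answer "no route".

Routes whose prefix contains 128.162.71.246:
  128.0.0.0/7 (128.0.0.0 - 129.255.255.255) -> port1
  128.128.0.0/9 (128.128.0.0 - 128.255.255.255) -> port4
  128.162.0.0/15 (128.162.0.0 - 128.163.255.255) -> port9
  128.162.0.0/17 (128.162.0.0 - 128.162.127.255) -> port11
  128.162.64.0/18 (128.162.64.0 - 128.162.127.255) -> port12
More-specific entries that do NOT match:
  128.162.71.224/28 (128.162.71.224 - 128.162.71.239) does not contain 128.162.71.246
  128.162.69.192/26 (128.162.69.192 - 128.162.69.255) does not contain 128.162.71.246
  128.162.71.0/25 (128.162.71.0 - 128.162.71.127) does not contain 128.162.71.246
  128.162.68.0/23 (128.162.68.0 - 128.162.69.255) does not contain 128.162.71.246
  128.162.72.0/21 (128.162.72.0 - 128.162.79.255) does not contain 128.162.71.246
Longest matching prefix is /18 -> interface port12.

port12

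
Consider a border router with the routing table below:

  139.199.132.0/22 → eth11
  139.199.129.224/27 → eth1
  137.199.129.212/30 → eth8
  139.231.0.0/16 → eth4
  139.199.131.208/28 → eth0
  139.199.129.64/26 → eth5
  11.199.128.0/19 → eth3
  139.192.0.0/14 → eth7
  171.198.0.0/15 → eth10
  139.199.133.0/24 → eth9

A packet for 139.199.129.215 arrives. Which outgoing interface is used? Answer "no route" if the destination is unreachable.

no route

No entry's prefix contains 139.199.129.215; there is no default route.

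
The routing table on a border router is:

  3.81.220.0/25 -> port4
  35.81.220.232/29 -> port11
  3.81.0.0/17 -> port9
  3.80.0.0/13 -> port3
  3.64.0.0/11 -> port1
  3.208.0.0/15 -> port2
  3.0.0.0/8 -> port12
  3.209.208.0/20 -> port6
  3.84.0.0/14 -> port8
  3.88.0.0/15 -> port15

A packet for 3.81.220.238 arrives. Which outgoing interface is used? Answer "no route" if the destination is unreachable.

port3

Routes whose prefix contains 3.81.220.238:
  3.0.0.0/8 (3.0.0.0 - 3.255.255.255) -> port12
  3.64.0.0/11 (3.64.0.0 - 3.95.255.255) -> port1
  3.80.0.0/13 (3.80.0.0 - 3.87.255.255) -> port3
More-specific entries that do NOT match:
  35.81.220.232/29 (35.81.220.232 - 35.81.220.239) does not contain 3.81.220.238
  3.81.220.0/25 (3.81.220.0 - 3.81.220.127) does not contain 3.81.220.238
  3.209.208.0/20 (3.209.208.0 - 3.209.223.255) does not contain 3.81.220.238
  3.81.0.0/17 (3.81.0.0 - 3.81.127.255) does not contain 3.81.220.238
  3.208.0.0/15 (3.208.0.0 - 3.209.255.255) does not contain 3.81.220.238
  3.88.0.0/15 (3.88.0.0 - 3.89.255.255) does not contain 3.81.220.238
  3.84.0.0/14 (3.84.0.0 - 3.87.255.255) does not contain 3.81.220.238
Longest matching prefix is /13 -> interface port3.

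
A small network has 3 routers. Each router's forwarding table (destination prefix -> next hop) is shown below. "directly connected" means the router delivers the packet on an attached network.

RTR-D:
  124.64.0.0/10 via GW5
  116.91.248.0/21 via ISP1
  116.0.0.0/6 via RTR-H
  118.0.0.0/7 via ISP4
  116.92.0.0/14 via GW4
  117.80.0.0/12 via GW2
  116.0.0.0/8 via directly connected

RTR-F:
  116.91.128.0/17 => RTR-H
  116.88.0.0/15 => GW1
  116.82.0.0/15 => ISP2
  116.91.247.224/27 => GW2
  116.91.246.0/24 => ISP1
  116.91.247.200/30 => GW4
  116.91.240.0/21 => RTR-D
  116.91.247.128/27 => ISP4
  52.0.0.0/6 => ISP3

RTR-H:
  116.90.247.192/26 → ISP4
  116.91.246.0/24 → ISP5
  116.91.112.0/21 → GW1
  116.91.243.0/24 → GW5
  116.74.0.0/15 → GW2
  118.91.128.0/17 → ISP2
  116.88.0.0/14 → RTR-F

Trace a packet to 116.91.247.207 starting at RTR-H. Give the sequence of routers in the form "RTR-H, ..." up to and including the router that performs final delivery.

RTR-H, RTR-F, RTR-D

At RTR-H: longest match for 116.91.247.207 is 116.88.0.0/14 -> RTR-F
At RTR-F: longest match for 116.91.247.207 is 116.91.240.0/21 -> RTR-D
At RTR-D: longest match for 116.91.247.207 is 116.0.0.0/8 -> directly connected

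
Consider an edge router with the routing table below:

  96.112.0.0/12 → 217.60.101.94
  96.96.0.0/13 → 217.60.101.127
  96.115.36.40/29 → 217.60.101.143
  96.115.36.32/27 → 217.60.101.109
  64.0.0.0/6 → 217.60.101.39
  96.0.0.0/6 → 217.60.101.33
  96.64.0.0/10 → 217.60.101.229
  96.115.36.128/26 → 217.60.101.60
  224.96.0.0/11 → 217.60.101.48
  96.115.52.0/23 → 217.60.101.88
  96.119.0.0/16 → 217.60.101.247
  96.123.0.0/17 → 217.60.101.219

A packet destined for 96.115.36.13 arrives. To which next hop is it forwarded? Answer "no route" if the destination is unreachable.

217.60.101.94

Routes whose prefix contains 96.115.36.13:
  96.0.0.0/6 (96.0.0.0 - 99.255.255.255) -> 217.60.101.33
  96.64.0.0/10 (96.64.0.0 - 96.127.255.255) -> 217.60.101.229
  96.112.0.0/12 (96.112.0.0 - 96.127.255.255) -> 217.60.101.94
More-specific entries that do NOT match:
  96.115.36.40/29 (96.115.36.40 - 96.115.36.47) does not contain 96.115.36.13
  96.115.36.32/27 (96.115.36.32 - 96.115.36.63) does not contain 96.115.36.13
  96.115.36.128/26 (96.115.36.128 - 96.115.36.191) does not contain 96.115.36.13
  96.115.52.0/23 (96.115.52.0 - 96.115.53.255) does not contain 96.115.36.13
  96.123.0.0/17 (96.123.0.0 - 96.123.127.255) does not contain 96.115.36.13
  96.119.0.0/16 (96.119.0.0 - 96.119.255.255) does not contain 96.115.36.13
  96.96.0.0/13 (96.96.0.0 - 96.103.255.255) does not contain 96.115.36.13
Longest matching prefix is /12 -> next hop 217.60.101.94.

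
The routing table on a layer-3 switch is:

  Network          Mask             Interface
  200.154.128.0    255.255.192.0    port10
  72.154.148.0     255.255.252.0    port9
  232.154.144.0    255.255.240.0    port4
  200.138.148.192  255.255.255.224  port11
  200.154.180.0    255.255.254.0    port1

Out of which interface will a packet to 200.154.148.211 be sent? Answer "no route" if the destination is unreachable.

port10

Routes whose prefix contains 200.154.148.211:
  200.154.128.0/18 (200.154.128.0 - 200.154.191.255) -> port10
More-specific entries that do NOT match:
  200.138.148.192/27 (200.138.148.192 - 200.138.148.223) does not contain 200.154.148.211
  200.154.180.0/23 (200.154.180.0 - 200.154.181.255) does not contain 200.154.148.211
  72.154.148.0/22 (72.154.148.0 - 72.154.151.255) does not contain 200.154.148.211
  232.154.144.0/20 (232.154.144.0 - 232.154.159.255) does not contain 200.154.148.211
Longest matching prefix is /18 -> interface port10.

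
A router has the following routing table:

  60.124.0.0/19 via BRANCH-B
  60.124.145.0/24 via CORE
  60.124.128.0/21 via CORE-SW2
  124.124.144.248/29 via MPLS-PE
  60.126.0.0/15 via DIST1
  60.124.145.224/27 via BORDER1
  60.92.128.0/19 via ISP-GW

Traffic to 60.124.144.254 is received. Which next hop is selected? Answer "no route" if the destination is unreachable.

No entry's prefix contains 60.124.144.254; there is no default route.

no route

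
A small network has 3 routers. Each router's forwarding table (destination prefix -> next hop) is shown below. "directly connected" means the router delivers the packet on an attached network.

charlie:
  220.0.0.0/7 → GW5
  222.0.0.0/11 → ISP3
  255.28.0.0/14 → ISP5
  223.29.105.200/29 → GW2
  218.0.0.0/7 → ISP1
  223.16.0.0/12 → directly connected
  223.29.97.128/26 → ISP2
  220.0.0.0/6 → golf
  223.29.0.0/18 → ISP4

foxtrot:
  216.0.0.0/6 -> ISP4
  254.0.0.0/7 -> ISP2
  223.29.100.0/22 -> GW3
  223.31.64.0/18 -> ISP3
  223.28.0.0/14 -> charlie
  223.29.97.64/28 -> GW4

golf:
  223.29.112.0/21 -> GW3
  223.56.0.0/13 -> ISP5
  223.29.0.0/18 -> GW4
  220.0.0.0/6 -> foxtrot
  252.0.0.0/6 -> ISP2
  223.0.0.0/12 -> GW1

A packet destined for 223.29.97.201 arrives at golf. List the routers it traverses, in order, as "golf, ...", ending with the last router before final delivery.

At golf: longest match for 223.29.97.201 is 220.0.0.0/6 -> foxtrot
At foxtrot: longest match for 223.29.97.201 is 223.28.0.0/14 -> charlie
At charlie: longest match for 223.29.97.201 is 223.16.0.0/12 -> directly connected

golf, foxtrot, charlie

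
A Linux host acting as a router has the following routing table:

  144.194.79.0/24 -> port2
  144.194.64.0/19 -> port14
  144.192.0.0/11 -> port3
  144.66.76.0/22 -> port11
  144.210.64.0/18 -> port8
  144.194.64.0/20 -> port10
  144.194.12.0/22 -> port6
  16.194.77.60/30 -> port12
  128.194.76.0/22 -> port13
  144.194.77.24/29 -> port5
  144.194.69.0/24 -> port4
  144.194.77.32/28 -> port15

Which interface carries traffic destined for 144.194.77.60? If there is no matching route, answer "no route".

Routes whose prefix contains 144.194.77.60:
  144.192.0.0/11 (144.192.0.0 - 144.223.255.255) -> port3
  144.194.64.0/19 (144.194.64.0 - 144.194.95.255) -> port14
  144.194.64.0/20 (144.194.64.0 - 144.194.79.255) -> port10
More-specific entries that do NOT match:
  16.194.77.60/30 (16.194.77.60 - 16.194.77.63) does not contain 144.194.77.60
  144.194.77.24/29 (144.194.77.24 - 144.194.77.31) does not contain 144.194.77.60
  144.194.77.32/28 (144.194.77.32 - 144.194.77.47) does not contain 144.194.77.60
  144.194.79.0/24 (144.194.79.0 - 144.194.79.255) does not contain 144.194.77.60
  144.194.69.0/24 (144.194.69.0 - 144.194.69.255) does not contain 144.194.77.60
  144.66.76.0/22 (144.66.76.0 - 144.66.79.255) does not contain 144.194.77.60
  144.194.12.0/22 (144.194.12.0 - 144.194.15.255) does not contain 144.194.77.60
  128.194.76.0/22 (128.194.76.0 - 128.194.79.255) does not contain 144.194.77.60
Longest matching prefix is /20 -> interface port10.

port10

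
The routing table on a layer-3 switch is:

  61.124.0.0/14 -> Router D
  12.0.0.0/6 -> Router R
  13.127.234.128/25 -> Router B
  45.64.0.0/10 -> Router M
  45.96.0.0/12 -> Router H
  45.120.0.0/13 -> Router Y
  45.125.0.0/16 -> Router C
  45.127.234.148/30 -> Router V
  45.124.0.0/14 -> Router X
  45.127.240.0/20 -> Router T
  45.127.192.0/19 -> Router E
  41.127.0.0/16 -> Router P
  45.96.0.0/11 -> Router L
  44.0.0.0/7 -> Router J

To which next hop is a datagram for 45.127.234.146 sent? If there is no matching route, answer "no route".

Router X

Routes whose prefix contains 45.127.234.146:
  44.0.0.0/7 (44.0.0.0 - 45.255.255.255) -> Router J
  45.64.0.0/10 (45.64.0.0 - 45.127.255.255) -> Router M
  45.96.0.0/11 (45.96.0.0 - 45.127.255.255) -> Router L
  45.120.0.0/13 (45.120.0.0 - 45.127.255.255) -> Router Y
  45.124.0.0/14 (45.124.0.0 - 45.127.255.255) -> Router X
More-specific entries that do NOT match:
  45.127.234.148/30 (45.127.234.148 - 45.127.234.151) does not contain 45.127.234.146
  13.127.234.128/25 (13.127.234.128 - 13.127.234.255) does not contain 45.127.234.146
  45.127.240.0/20 (45.127.240.0 - 45.127.255.255) does not contain 45.127.234.146
  45.127.192.0/19 (45.127.192.0 - 45.127.223.255) does not contain 45.127.234.146
  45.125.0.0/16 (45.125.0.0 - 45.125.255.255) does not contain 45.127.234.146
  41.127.0.0/16 (41.127.0.0 - 41.127.255.255) does not contain 45.127.234.146
Longest matching prefix is /14 -> next hop Router X.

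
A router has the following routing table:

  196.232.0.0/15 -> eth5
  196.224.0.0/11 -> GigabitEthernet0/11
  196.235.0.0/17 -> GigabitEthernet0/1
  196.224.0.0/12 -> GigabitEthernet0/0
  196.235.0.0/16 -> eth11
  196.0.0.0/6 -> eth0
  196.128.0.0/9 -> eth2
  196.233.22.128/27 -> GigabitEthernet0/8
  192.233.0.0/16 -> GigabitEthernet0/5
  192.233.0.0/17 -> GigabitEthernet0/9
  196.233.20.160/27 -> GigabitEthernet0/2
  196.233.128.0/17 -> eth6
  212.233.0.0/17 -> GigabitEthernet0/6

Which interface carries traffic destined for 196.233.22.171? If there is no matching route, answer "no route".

eth5

Routes whose prefix contains 196.233.22.171:
  196.0.0.0/6 (196.0.0.0 - 199.255.255.255) -> eth0
  196.128.0.0/9 (196.128.0.0 - 196.255.255.255) -> eth2
  196.224.0.0/11 (196.224.0.0 - 196.255.255.255) -> GigabitEthernet0/11
  196.224.0.0/12 (196.224.0.0 - 196.239.255.255) -> GigabitEthernet0/0
  196.232.0.0/15 (196.232.0.0 - 196.233.255.255) -> eth5
More-specific entries that do NOT match:
  196.233.22.128/27 (196.233.22.128 - 196.233.22.159) does not contain 196.233.22.171
  196.233.20.160/27 (196.233.20.160 - 196.233.20.191) does not contain 196.233.22.171
  196.235.0.0/17 (196.235.0.0 - 196.235.127.255) does not contain 196.233.22.171
  192.233.0.0/17 (192.233.0.0 - 192.233.127.255) does not contain 196.233.22.171
  196.233.128.0/17 (196.233.128.0 - 196.233.255.255) does not contain 196.233.22.171
  212.233.0.0/17 (212.233.0.0 - 212.233.127.255) does not contain 196.233.22.171
  196.235.0.0/16 (196.235.0.0 - 196.235.255.255) does not contain 196.233.22.171
  192.233.0.0/16 (192.233.0.0 - 192.233.255.255) does not contain 196.233.22.171
Longest matching prefix is /15 -> interface eth5.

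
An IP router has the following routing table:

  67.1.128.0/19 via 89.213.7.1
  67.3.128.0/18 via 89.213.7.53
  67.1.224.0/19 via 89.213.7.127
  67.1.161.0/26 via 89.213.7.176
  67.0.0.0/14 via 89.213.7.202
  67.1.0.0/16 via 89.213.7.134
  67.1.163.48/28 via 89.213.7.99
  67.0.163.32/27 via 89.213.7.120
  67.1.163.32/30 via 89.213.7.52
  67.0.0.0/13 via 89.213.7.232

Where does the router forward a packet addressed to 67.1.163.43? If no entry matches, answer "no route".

Routes whose prefix contains 67.1.163.43:
  67.0.0.0/13 (67.0.0.0 - 67.7.255.255) -> 89.213.7.232
  67.0.0.0/14 (67.0.0.0 - 67.3.255.255) -> 89.213.7.202
  67.1.0.0/16 (67.1.0.0 - 67.1.255.255) -> 89.213.7.134
More-specific entries that do NOT match:
  67.1.163.32/30 (67.1.163.32 - 67.1.163.35) does not contain 67.1.163.43
  67.1.163.48/28 (67.1.163.48 - 67.1.163.63) does not contain 67.1.163.43
  67.0.163.32/27 (67.0.163.32 - 67.0.163.63) does not contain 67.1.163.43
  67.1.161.0/26 (67.1.161.0 - 67.1.161.63) does not contain 67.1.163.43
  67.1.128.0/19 (67.1.128.0 - 67.1.159.255) does not contain 67.1.163.43
  67.1.224.0/19 (67.1.224.0 - 67.1.255.255) does not contain 67.1.163.43
  67.3.128.0/18 (67.3.128.0 - 67.3.191.255) does not contain 67.1.163.43
Longest matching prefix is /16 -> next hop 89.213.7.134.

89.213.7.134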